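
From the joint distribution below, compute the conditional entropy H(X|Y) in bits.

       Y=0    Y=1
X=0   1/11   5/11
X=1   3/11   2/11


H(X|Y) = Σ_y p(y) H(X|Y=y)
  p(Y=0) = 4/11, H(X|Y=0) = 0.8113
  p(Y=1) = 7/11, H(X|Y=1) = 0.8631
H(X|Y) = 0.3636×0.8113 + 0.6364×0.8631 = 0.8443 bits


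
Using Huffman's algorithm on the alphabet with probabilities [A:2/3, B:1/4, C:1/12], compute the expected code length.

Huffman tree construction:
Combine smallest probabilities repeatedly
Resulting codes:
  A: 1 (length 1)
  B: 01 (length 2)
  C: 00 (length 2)
Average length = Σ p(s) × length(s) = 1.3333 bits


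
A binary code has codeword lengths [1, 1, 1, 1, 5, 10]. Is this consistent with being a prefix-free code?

Kraft inequality: Σ 2^(-l_i) ≤ 1 for prefix-free code
Calculating: 2^(-1) + 2^(-1) + 2^(-1) + 2^(-1) + 2^(-5) + 2^(-10)
= 0.5 + 0.5 + 0.5 + 0.5 + 0.03125 + 0.0009765625
= 2.0322
Since 2.0322 > 1, prefix-free code does not exist


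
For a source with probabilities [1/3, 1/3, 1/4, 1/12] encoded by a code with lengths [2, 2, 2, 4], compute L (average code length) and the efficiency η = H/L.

Average length L = Σ p_i × l_i = 2.1667 bits
Entropy H = 1.8554 bits
Efficiency η = H/L × 100% = 85.63%


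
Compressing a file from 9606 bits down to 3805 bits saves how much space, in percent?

Space savings = (1 - Compressed/Original) × 100%
= (1 - 3805/9606) × 100%
= 60.39%


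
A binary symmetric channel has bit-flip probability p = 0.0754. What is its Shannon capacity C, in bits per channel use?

For BSC with error probability p:
C = 1 - H(p) where H(p) is binary entropy
H(0.0754) = -0.0754 × log₂(0.0754) - 0.9246 × log₂(0.9246)
H(p) = 0.3858
C = 1 - 0.3858 = 0.6142 bits/use


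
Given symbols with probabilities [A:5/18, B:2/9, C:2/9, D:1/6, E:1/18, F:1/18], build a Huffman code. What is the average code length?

Huffman tree construction:
Combine smallest probabilities repeatedly
Resulting codes:
  A: 10 (length 2)
  B: 00 (length 2)
  C: 01 (length 2)
  D: 111 (length 3)
  E: 1100 (length 4)
  F: 1101 (length 4)
Average length = Σ p(s) × length(s) = 2.3889 bits


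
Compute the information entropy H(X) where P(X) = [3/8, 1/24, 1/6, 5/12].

H(X) = -Σ p(x) log₂ p(x)
  -3/8 × log₂(3/8) = 0.5306
  -1/24 × log₂(1/24) = 0.1910
  -1/6 × log₂(1/6) = 0.4308
  -5/12 × log₂(5/12) = 0.5263
H(X) = 1.6788 bits


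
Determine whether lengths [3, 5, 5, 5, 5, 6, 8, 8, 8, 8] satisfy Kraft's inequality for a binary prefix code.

Kraft inequality: Σ 2^(-l_i) ≤ 1 for prefix-free code
Calculating: 2^(-3) + 2^(-5) + 2^(-5) + 2^(-5) + 2^(-5) + 2^(-6) + 2^(-8) + 2^(-8) + 2^(-8) + 2^(-8)
= 0.125 + 0.03125 + 0.03125 + 0.03125 + 0.03125 + 0.015625 + 0.00390625 + 0.00390625 + 0.00390625 + 0.00390625
= 0.2812
Since 0.2812 ≤ 1, prefix-free code exists


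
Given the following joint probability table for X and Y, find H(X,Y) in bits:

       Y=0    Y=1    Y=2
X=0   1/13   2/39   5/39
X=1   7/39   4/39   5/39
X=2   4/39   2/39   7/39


H(X,Y) = -Σ p(x,y) log₂ p(x,y)
  p(0,0)=1/13: -0.0769 × log₂(0.0769) = 0.2846
  p(0,1)=2/39: -0.0513 × log₂(0.0513) = 0.2198
  p(0,2)=5/39: -0.1282 × log₂(0.1282) = 0.3799
  p(1,0)=7/39: -0.1795 × log₂(0.1795) = 0.4448
  p(1,1)=4/39: -0.1026 × log₂(0.1026) = 0.3370
  p(1,2)=5/39: -0.1282 × log₂(0.1282) = 0.3799
  p(2,0)=4/39: -0.1026 × log₂(0.1026) = 0.3370
  p(2,1)=2/39: -0.0513 × log₂(0.0513) = 0.2198
  p(2,2)=7/39: -0.1795 × log₂(0.1795) = 0.4448
H(X,Y) = 3.0475 bits


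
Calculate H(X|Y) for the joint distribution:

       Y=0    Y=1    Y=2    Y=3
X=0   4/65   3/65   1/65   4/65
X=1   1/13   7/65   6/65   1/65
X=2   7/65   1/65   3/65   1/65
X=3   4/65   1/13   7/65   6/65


H(X|Y) = Σ_y p(y) H(X|Y=y)
  p(Y=0) = 4/13, H(X|Y=0) = 1.9589
  p(Y=1) = 16/65, H(X|Y=1) = 1.7490
  p(Y=2) = 17/65, H(X|Y=2) = 1.7395
  p(Y=3) = 12/65, H(X|Y=3) = 1.6258
H(X|Y) = 0.3077×1.9589 + 0.2462×1.7490 + 0.2615×1.7395 + 0.1846×1.6258 = 1.7883 bits


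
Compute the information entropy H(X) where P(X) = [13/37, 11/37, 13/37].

H(X) = -Σ p(x) log₂ p(x)
  -13/37 × log₂(13/37) = 0.5302
  -11/37 × log₂(11/37) = 0.5203
  -13/37 × log₂(13/37) = 0.5302
H(X) = 1.5807 bits


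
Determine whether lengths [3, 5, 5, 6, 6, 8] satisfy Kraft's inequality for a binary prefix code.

Kraft inequality: Σ 2^(-l_i) ≤ 1 for prefix-free code
Calculating: 2^(-3) + 2^(-5) + 2^(-5) + 2^(-6) + 2^(-6) + 2^(-8)
= 0.125 + 0.03125 + 0.03125 + 0.015625 + 0.015625 + 0.00390625
= 0.2227
Since 0.2227 ≤ 1, prefix-free code exists


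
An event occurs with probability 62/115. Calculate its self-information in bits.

Information content I(x) = -log₂(p(x))
I = -log₂(62/115) = -log₂(0.5391)
I = 0.8913 bits


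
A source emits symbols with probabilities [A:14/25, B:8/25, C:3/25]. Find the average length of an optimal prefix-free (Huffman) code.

Huffman tree construction:
Combine smallest probabilities repeatedly
Resulting codes:
  A: 1 (length 1)
  B: 01 (length 2)
  C: 00 (length 2)
Average length = Σ p(s) × length(s) = 1.4400 bits


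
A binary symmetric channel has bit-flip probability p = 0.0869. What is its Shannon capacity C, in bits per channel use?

For BSC with error probability p:
C = 1 - H(p) where H(p) is binary entropy
H(0.0869) = -0.0869 × log₂(0.0869) - 0.9131 × log₂(0.9131)
H(p) = 0.4260
C = 1 - 0.4260 = 0.5740 bits/use


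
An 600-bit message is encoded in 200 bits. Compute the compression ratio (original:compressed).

Compression ratio = Original / Compressed
= 600 / 200 = 3.00:1


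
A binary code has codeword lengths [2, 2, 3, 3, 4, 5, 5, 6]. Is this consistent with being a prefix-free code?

Kraft inequality: Σ 2^(-l_i) ≤ 1 for prefix-free code
Calculating: 2^(-2) + 2^(-2) + 2^(-3) + 2^(-3) + 2^(-4) + 2^(-5) + 2^(-5) + 2^(-6)
= 0.25 + 0.25 + 0.125 + 0.125 + 0.0625 + 0.03125 + 0.03125 + 0.015625
= 0.8906
Since 0.8906 ≤ 1, prefix-free code exists


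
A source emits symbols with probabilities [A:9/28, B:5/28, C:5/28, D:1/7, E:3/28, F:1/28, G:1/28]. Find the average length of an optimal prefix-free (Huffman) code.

Huffman tree construction:
Combine smallest probabilities repeatedly
Resulting codes:
  A: 10 (length 2)
  B: 111 (length 3)
  C: 00 (length 2)
  D: 110 (length 3)
  E: 011 (length 3)
  F: 0100 (length 4)
  G: 0101 (length 4)
Average length = Σ p(s) × length(s) = 2.5714 bits


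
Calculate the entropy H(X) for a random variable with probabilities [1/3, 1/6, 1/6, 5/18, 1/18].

H(X) = -Σ p(x) log₂ p(x)
  -1/3 × log₂(1/3) = 0.5283
  -1/6 × log₂(1/6) = 0.4308
  -1/6 × log₂(1/6) = 0.4308
  -5/18 × log₂(5/18) = 0.5133
  -1/18 × log₂(1/18) = 0.2317
H(X) = 2.1350 bits


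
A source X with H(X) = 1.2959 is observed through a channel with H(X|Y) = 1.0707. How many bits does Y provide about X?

I(X;Y) = H(X) - H(X|Y)
I(X;Y) = 1.2959 - 1.0707 = 0.2252 bits


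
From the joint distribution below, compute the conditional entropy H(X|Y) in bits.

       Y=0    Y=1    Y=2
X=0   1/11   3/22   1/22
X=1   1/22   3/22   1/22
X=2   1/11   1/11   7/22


H(X|Y) = Σ_y p(y) H(X|Y=y)
  p(Y=0) = 5/22, H(X|Y=0) = 1.5219
  p(Y=1) = 4/11, H(X|Y=1) = 1.5613
  p(Y=2) = 9/22, H(X|Y=2) = 0.9864
H(X|Y) = 0.2273×1.5219 + 0.3636×1.5613 + 0.4091×0.9864 = 1.3172 bits


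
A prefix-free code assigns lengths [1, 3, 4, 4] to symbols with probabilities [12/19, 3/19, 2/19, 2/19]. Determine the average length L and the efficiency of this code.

Average length L = Σ p_i × l_i = 1.9474 bits
Entropy H = 1.5230 bits
Efficiency η = H/L × 100% = 78.21%


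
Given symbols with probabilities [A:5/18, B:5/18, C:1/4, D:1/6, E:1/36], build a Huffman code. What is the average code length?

Huffman tree construction:
Combine smallest probabilities repeatedly
Resulting codes:
  A: 10 (length 2)
  B: 11 (length 2)
  C: 01 (length 2)
  D: 001 (length 3)
  E: 000 (length 3)
Average length = Σ p(s) × length(s) = 2.1944 bits


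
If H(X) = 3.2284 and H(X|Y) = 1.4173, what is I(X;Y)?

I(X;Y) = H(X) - H(X|Y)
I(X;Y) = 3.2284 - 1.4173 = 1.8111 bits


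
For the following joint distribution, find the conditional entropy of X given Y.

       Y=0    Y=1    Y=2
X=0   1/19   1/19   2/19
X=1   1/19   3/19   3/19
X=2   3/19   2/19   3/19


H(X|Y) = Σ_y p(y) H(X|Y=y)
  p(Y=0) = 5/19, H(X|Y=0) = 1.3710
  p(Y=1) = 6/19, H(X|Y=1) = 1.4591
  p(Y=2) = 8/19, H(X|Y=2) = 1.5613
H(X|Y) = 0.2632×1.3710 + 0.3158×1.4591 + 0.4211×1.5613 = 1.4789 bits


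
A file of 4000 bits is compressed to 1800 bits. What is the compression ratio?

Compression ratio = Original / Compressed
= 4000 / 1800 = 2.22:1


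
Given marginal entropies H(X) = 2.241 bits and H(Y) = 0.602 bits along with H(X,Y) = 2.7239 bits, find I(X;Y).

I(X;Y) = H(X) + H(Y) - H(X,Y)
I(X;Y) = 2.241 + 0.602 - 2.7239 = 0.1191 bits


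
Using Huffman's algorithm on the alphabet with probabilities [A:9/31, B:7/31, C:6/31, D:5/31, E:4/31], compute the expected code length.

Huffman tree construction:
Combine smallest probabilities repeatedly
Resulting codes:
  A: 10 (length 2)
  B: 01 (length 2)
  C: 00 (length 2)
  D: 111 (length 3)
  E: 110 (length 3)
Average length = Σ p(s) × length(s) = 2.2903 bits


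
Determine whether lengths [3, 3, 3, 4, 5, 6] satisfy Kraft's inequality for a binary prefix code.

Kraft inequality: Σ 2^(-l_i) ≤ 1 for prefix-free code
Calculating: 2^(-3) + 2^(-3) + 2^(-3) + 2^(-4) + 2^(-5) + 2^(-6)
= 0.125 + 0.125 + 0.125 + 0.0625 + 0.03125 + 0.015625
= 0.4844
Since 0.4844 ≤ 1, prefix-free code exists


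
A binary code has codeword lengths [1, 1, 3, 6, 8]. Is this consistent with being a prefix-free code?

Kraft inequality: Σ 2^(-l_i) ≤ 1 for prefix-free code
Calculating: 2^(-1) + 2^(-1) + 2^(-3) + 2^(-6) + 2^(-8)
= 0.5 + 0.5 + 0.125 + 0.015625 + 0.00390625
= 1.1445
Since 1.1445 > 1, prefix-free code does not exist


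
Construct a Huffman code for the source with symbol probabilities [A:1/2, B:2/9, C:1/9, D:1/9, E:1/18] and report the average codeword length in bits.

Huffman tree construction:
Combine smallest probabilities repeatedly
Resulting codes:
  A: 0 (length 1)
  B: 10 (length 2)
  C: 1111 (length 4)
  D: 110 (length 3)
  E: 1110 (length 4)
Average length = Σ p(s) × length(s) = 1.9444 bits


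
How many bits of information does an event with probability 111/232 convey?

Information content I(x) = -log₂(p(x))
I = -log₂(111/232) = -log₂(0.4784)
I = 1.0636 bits


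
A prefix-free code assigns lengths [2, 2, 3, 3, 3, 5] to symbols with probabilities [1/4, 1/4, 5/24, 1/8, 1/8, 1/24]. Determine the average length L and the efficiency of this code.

Average length L = Σ p_i × l_i = 2.5833 bits
Entropy H = 2.4125 bits
Efficiency η = H/L × 100% = 93.39%


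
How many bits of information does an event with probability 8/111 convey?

Information content I(x) = -log₂(p(x))
I = -log₂(8/111) = -log₂(0.0721)
I = 3.7944 bits


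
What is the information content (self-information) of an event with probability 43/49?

Information content I(x) = -log₂(p(x))
I = -log₂(43/49) = -log₂(0.8776)
I = 0.1884 bits


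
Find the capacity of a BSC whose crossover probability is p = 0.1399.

For BSC with error probability p:
C = 1 - H(p) where H(p) is binary entropy
H(0.1399) = -0.1399 × log₂(0.1399) - 0.8601 × log₂(0.8601)
H(p) = 0.5840
C = 1 - 0.5840 = 0.4160 bits/use


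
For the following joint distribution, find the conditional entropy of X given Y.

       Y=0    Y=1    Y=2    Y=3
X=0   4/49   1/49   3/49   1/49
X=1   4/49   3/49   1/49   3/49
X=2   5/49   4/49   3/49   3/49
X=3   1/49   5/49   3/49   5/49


H(X|Y) = Σ_y p(y) H(X|Y=y)
  p(Y=0) = 2/7, H(X|Y=0) = 1.8352
  p(Y=1) = 13/49, H(X|Y=1) = 1.8262
  p(Y=2) = 10/49, H(X|Y=2) = 1.8955
  p(Y=3) = 12/49, H(X|Y=3) = 1.8250
H(X|Y) = 0.2857×1.8352 + 0.2653×1.8262 + 0.2041×1.8955 + 0.2449×1.8250 = 1.8426 bits


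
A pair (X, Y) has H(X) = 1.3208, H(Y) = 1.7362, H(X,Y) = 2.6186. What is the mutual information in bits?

I(X;Y) = H(X) + H(Y) - H(X,Y)
I(X;Y) = 1.3208 + 1.7362 - 2.6186 = 0.4384 bits


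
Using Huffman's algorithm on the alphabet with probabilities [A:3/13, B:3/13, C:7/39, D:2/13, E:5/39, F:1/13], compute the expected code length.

Huffman tree construction:
Combine smallest probabilities repeatedly
Resulting codes:
  A: 01 (length 2)
  B: 10 (length 2)
  C: 111 (length 3)
  D: 110 (length 3)
  E: 001 (length 3)
  F: 000 (length 3)
Average length = Σ p(s) × length(s) = 2.5385 bits


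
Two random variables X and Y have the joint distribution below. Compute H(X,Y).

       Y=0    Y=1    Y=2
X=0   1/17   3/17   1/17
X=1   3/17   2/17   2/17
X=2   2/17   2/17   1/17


H(X,Y) = -Σ p(x,y) log₂ p(x,y)
  p(0,0)=1/17: -0.0588 × log₂(0.0588) = 0.2404
  p(0,1)=3/17: -0.1765 × log₂(0.1765) = 0.4416
  p(0,2)=1/17: -0.0588 × log₂(0.0588) = 0.2404
  p(1,0)=3/17: -0.1765 × log₂(0.1765) = 0.4416
  p(1,1)=2/17: -0.1176 × log₂(0.1176) = 0.3632
  p(1,2)=2/17: -0.1176 × log₂(0.1176) = 0.3632
  p(2,0)=2/17: -0.1176 × log₂(0.1176) = 0.3632
  p(2,1)=2/17: -0.1176 × log₂(0.1176) = 0.3632
  p(2,2)=1/17: -0.0588 × log₂(0.0588) = 0.2404
H(X,Y) = 3.0575 bits


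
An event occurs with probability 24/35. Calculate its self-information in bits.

Information content I(x) = -log₂(p(x))
I = -log₂(24/35) = -log₂(0.6857)
I = 0.5443 bits


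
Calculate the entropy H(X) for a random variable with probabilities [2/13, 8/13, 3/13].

H(X) = -Σ p(x) log₂ p(x)
  -2/13 × log₂(2/13) = 0.4155
  -8/13 × log₂(8/13) = 0.4310
  -3/13 × log₂(3/13) = 0.4882
H(X) = 1.3347 bits


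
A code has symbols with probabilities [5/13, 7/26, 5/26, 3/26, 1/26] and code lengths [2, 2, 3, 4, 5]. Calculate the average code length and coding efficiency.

Average length L = Σ p_i × l_i = 2.5385 bits
Entropy H = 2.0375 bits
Efficiency η = H/L × 100% = 80.27%


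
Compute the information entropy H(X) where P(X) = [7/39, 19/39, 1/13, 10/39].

H(X) = -Σ p(x) log₂ p(x)
  -7/39 × log₂(7/39) = 0.4448
  -19/39 × log₂(19/39) = 0.5054
  -1/13 × log₂(1/13) = 0.2846
  -10/39 × log₂(10/39) = 0.5035
H(X) = 1.7383 bits


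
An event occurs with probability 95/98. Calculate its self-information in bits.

Information content I(x) = -log₂(p(x))
I = -log₂(95/98) = -log₂(0.9694)
I = 0.0449 bits


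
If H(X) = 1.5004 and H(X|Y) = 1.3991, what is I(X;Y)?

I(X;Y) = H(X) - H(X|Y)
I(X;Y) = 1.5004 - 1.3991 = 0.1013 bits


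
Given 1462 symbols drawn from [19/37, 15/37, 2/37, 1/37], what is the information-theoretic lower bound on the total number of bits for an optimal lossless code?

Entropy H = 1.3902 bits/symbol
Minimum bits = H × n = 1.3902 × 1462
= 2032.41 bits


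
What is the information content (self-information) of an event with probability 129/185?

Information content I(x) = -log₂(p(x))
I = -log₂(129/185) = -log₂(0.6973)
I = 0.5202 bits


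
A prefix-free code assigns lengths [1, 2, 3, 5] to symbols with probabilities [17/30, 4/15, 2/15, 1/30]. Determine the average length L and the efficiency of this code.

Average length L = Σ p_i × l_i = 1.6667 bits
Entropy H = 1.5240 bits
Efficiency η = H/L × 100% = 91.44%


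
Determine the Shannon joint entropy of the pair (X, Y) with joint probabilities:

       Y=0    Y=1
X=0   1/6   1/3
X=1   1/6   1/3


H(X,Y) = -Σ p(x,y) log₂ p(x,y)
  p(0,0)=1/6: -0.1667 × log₂(0.1667) = 0.4308
  p(0,1)=1/3: -0.3333 × log₂(0.3333) = 0.5283
  p(1,0)=1/6: -0.1667 × log₂(0.1667) = 0.4308
  p(1,1)=1/3: -0.3333 × log₂(0.3333) = 0.5283
H(X,Y) = 1.9183 bits


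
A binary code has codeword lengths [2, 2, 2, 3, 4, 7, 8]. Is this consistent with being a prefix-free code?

Kraft inequality: Σ 2^(-l_i) ≤ 1 for prefix-free code
Calculating: 2^(-2) + 2^(-2) + 2^(-2) + 2^(-3) + 2^(-4) + 2^(-7) + 2^(-8)
= 0.25 + 0.25 + 0.25 + 0.125 + 0.0625 + 0.0078125 + 0.00390625
= 0.9492
Since 0.9492 ≤ 1, prefix-free code exists


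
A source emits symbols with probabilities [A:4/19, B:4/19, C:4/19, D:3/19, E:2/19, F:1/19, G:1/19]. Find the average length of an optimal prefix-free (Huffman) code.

Huffman tree construction:
Combine smallest probabilities repeatedly
Resulting codes:
  A: 111 (length 3)
  B: 00 (length 2)
  C: 01 (length 2)
  D: 110 (length 3)
  E: 100 (length 3)
  F: 1010 (length 4)
  G: 1011 (length 4)
Average length = Σ p(s) × length(s) = 2.6842 bits


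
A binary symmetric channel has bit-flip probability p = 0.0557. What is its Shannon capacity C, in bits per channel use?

For BSC with error probability p:
C = 1 - H(p) where H(p) is binary entropy
H(0.0557) = -0.0557 × log₂(0.0557) - 0.9443 × log₂(0.9443)
H(p) = 0.3101
C = 1 - 0.3101 = 0.6899 bits/use


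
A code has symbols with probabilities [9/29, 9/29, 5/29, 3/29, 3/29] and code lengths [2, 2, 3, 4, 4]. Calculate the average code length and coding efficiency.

Average length L = Σ p_i × l_i = 2.5862 bits
Entropy H = 2.1622 bits
Efficiency η = H/L × 100% = 83.60%


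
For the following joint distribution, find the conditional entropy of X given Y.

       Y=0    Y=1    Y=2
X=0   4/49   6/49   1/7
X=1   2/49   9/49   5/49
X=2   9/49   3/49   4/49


H(X|Y) = Σ_y p(y) H(X|Y=y)
  p(Y=0) = 15/49, H(X|Y=0) = 1.3383
  p(Y=1) = 18/49, H(X|Y=1) = 1.4591
  p(Y=2) = 16/49, H(X|Y=2) = 1.5462
H(X|Y) = 0.3061×1.3383 + 0.3673×1.4591 + 0.3265×1.5462 = 1.4506 bits


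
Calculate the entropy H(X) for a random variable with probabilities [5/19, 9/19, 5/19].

H(X) = -Σ p(x) log₂ p(x)
  -5/19 × log₂(5/19) = 0.5068
  -9/19 × log₂(9/19) = 0.5106
  -5/19 × log₂(5/19) = 0.5068
H(X) = 1.5243 bits


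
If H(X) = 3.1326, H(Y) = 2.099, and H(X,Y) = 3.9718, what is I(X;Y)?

I(X;Y) = H(X) + H(Y) - H(X,Y)
I(X;Y) = 3.1326 + 2.099 - 3.9718 = 1.2598 bits


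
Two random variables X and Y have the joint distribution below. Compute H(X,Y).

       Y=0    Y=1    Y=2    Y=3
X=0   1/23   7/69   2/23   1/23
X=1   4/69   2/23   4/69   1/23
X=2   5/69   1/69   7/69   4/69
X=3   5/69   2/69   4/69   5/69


H(X,Y) = -Σ p(x,y) log₂ p(x,y)
  p(0,0)=1/23: -0.0435 × log₂(0.0435) = 0.1967
  p(0,1)=7/69: -0.1014 × log₂(0.1014) = 0.3349
  p(0,2)=2/23: -0.0870 × log₂(0.0870) = 0.3064
  p(0,3)=1/23: -0.0435 × log₂(0.0435) = 0.1967
  p(1,0)=4/69: -0.0580 × log₂(0.0580) = 0.2382
  p(1,1)=2/23: -0.0870 × log₂(0.0870) = 0.3064
  p(1,2)=4/69: -0.0580 × log₂(0.0580) = 0.2382
  p(1,3)=1/23: -0.0435 × log₂(0.0435) = 0.1967
  p(2,0)=5/69: -0.0725 × log₂(0.0725) = 0.2744
  p(2,1)=1/69: -0.0145 × log₂(0.0145) = 0.0885
  p(2,2)=7/69: -0.1014 × log₂(0.1014) = 0.3349
  p(2,3)=4/69: -0.0580 × log₂(0.0580) = 0.2382
  p(3,0)=5/69: -0.0725 × log₂(0.0725) = 0.2744
  p(3,1)=2/69: -0.0290 × log₂(0.0290) = 0.1481
  p(3,2)=4/69: -0.0580 × log₂(0.0580) = 0.2382
  p(3,3)=5/69: -0.0725 × log₂(0.0725) = 0.2744
H(X,Y) = 3.8851 bits


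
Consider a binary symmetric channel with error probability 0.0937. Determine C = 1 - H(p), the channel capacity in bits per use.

For BSC with error probability p:
C = 1 - H(p) where H(p) is binary entropy
H(0.0937) = -0.0937 × log₂(0.0937) - 0.9063 × log₂(0.9063)
H(p) = 0.4487
C = 1 - 0.4487 = 0.5513 bits/use


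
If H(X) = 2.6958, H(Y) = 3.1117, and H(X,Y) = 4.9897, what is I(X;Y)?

I(X;Y) = H(X) + H(Y) - H(X,Y)
I(X;Y) = 2.6958 + 3.1117 - 4.9897 = 0.8178 bits


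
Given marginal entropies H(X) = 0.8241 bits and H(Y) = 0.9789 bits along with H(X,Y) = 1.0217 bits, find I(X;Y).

I(X;Y) = H(X) + H(Y) - H(X,Y)
I(X;Y) = 0.8241 + 0.9789 - 1.0217 = 0.7813 bits


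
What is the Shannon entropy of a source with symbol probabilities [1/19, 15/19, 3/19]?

H(X) = -Σ p(x) log₂ p(x)
  -1/19 × log₂(1/19) = 0.2236
  -15/19 × log₂(15/19) = 0.2692
  -3/19 × log₂(3/19) = 0.4205
H(X) = 0.9133 bits


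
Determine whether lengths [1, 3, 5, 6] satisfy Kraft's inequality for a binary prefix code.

Kraft inequality: Σ 2^(-l_i) ≤ 1 for prefix-free code
Calculating: 2^(-1) + 2^(-3) + 2^(-5) + 2^(-6)
= 0.5 + 0.125 + 0.03125 + 0.015625
= 0.6719
Since 0.6719 ≤ 1, prefix-free code exists


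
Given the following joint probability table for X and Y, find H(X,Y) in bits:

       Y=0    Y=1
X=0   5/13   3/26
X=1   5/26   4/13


H(X,Y) = -Σ p(x,y) log₂ p(x,y)
  p(0,0)=5/13: -0.3846 × log₂(0.3846) = 0.5302
  p(0,1)=3/26: -0.1154 × log₂(0.1154) = 0.3595
  p(1,0)=5/26: -0.1923 × log₂(0.1923) = 0.4574
  p(1,1)=4/13: -0.3077 × log₂(0.3077) = 0.5232
H(X,Y) = 1.8703 bits


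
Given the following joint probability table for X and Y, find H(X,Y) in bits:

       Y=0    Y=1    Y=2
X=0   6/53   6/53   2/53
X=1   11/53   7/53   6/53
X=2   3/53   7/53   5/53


H(X,Y) = -Σ p(x,y) log₂ p(x,y)
  p(0,0)=6/53: -0.1132 × log₂(0.1132) = 0.3558
  p(0,1)=6/53: -0.1132 × log₂(0.1132) = 0.3558
  p(0,2)=2/53: -0.0377 × log₂(0.0377) = 0.1784
  p(1,0)=11/53: -0.2075 × log₂(0.2075) = 0.4708
  p(1,1)=7/53: -0.1321 × log₂(0.1321) = 0.3857
  p(1,2)=6/53: -0.1132 × log₂(0.1132) = 0.3558
  p(2,0)=3/53: -0.0566 × log₂(0.0566) = 0.2345
  p(2,1)=7/53: -0.1321 × log₂(0.1321) = 0.3857
  p(2,2)=5/53: -0.0943 × log₂(0.0943) = 0.3213
H(X,Y) = 3.0439 bits


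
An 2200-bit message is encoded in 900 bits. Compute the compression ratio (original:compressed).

Compression ratio = Original / Compressed
= 2200 / 900 = 2.44:1


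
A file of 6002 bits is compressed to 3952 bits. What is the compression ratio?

Compression ratio = Original / Compressed
= 6002 / 3952 = 1.52:1


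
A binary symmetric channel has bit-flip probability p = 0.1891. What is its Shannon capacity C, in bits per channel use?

For BSC with error probability p:
C = 1 - H(p) where H(p) is binary entropy
H(0.1891) = -0.1891 × log₂(0.1891) - 0.8109 × log₂(0.8109)
H(p) = 0.6996
C = 1 - 0.6996 = 0.3004 bits/use


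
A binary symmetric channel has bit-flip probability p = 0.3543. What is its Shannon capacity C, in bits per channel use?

For BSC with error probability p:
C = 1 - H(p) where H(p) is binary entropy
H(0.3543) = -0.3543 × log₂(0.3543) - 0.6457 × log₂(0.6457)
H(p) = 0.9378
C = 1 - 0.9378 = 0.0622 bits/use


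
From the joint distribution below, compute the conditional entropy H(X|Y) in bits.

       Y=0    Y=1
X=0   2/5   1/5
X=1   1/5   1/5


H(X|Y) = Σ_y p(y) H(X|Y=y)
  p(Y=0) = 3/5, H(X|Y=0) = 0.9183
  p(Y=1) = 2/5, H(X|Y=1) = 1.0000
H(X|Y) = 0.6000×0.9183 + 0.4000×1.0000 = 0.9510 bits


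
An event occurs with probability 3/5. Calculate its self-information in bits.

Information content I(x) = -log₂(p(x))
I = -log₂(3/5) = -log₂(0.6000)
I = 0.7370 bits


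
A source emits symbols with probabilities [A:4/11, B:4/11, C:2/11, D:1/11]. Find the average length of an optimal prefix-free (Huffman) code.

Huffman tree construction:
Combine smallest probabilities repeatedly
Resulting codes:
  A: 11 (length 2)
  B: 0 (length 1)
  C: 101 (length 3)
  D: 100 (length 3)
Average length = Σ p(s) × length(s) = 1.9091 bits


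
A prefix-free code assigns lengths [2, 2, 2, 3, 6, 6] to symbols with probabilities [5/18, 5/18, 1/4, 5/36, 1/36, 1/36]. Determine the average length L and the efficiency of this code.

Average length L = Σ p_i × l_i = 2.3611 bits
Entropy H = 2.2094 bits
Efficiency η = H/L × 100% = 93.58%


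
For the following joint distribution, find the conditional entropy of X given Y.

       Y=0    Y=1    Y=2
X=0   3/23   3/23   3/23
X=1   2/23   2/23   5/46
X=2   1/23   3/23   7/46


H(X|Y) = Σ_y p(y) H(X|Y=y)
  p(Y=0) = 6/23, H(X|Y=0) = 1.4591
  p(Y=1) = 8/23, H(X|Y=1) = 1.5613
  p(Y=2) = 9/23, H(X|Y=2) = 1.5715
H(X|Y) = 0.2609×1.4591 + 0.3478×1.5613 + 0.3913×1.5715 = 1.5387 bits


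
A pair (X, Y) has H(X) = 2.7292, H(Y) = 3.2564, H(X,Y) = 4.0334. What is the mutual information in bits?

I(X;Y) = H(X) + H(Y) - H(X,Y)
I(X;Y) = 2.7292 + 3.2564 - 4.0334 = 1.9522 bits


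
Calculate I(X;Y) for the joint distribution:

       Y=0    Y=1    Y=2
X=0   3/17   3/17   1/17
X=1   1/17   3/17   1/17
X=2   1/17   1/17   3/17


H(X) = 1.5657, H(Y) = 1.5657, H(X,Y) = 2.9687
I(X;Y) = H(X) + H(Y) - H(X,Y) = 0.1626 bits


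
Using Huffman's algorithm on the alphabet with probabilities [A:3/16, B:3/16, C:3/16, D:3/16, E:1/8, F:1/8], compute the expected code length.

Huffman tree construction:
Combine smallest probabilities repeatedly
Resulting codes:
  A: 110 (length 3)
  B: 111 (length 3)
  C: 00 (length 2)
  D: 01 (length 2)
  E: 100 (length 3)
  F: 101 (length 3)
Average length = Σ p(s) × length(s) = 2.6250 bits


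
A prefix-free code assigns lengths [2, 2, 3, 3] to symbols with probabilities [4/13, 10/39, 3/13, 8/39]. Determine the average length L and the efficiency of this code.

Average length L = Σ p_i × l_i = 2.4359 bits
Entropy H = 1.9837 bits
Efficiency η = H/L × 100% = 81.43%


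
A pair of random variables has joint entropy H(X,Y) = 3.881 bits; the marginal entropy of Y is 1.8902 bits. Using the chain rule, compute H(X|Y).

Chain rule: H(X,Y) = H(X|Y) + H(Y)
H(X|Y) = H(X,Y) - H(Y) = 3.881 - 1.8902 = 1.9908 bits


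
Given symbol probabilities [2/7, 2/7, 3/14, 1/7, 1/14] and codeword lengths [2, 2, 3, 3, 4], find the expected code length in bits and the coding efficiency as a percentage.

Average length L = Σ p_i × l_i = 2.5000 bits
Entropy H = 2.1820 bits
Efficiency η = H/L × 100% = 87.28%


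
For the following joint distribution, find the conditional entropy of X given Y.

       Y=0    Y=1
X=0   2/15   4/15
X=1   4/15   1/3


H(X|Y) = Σ_y p(y) H(X|Y=y)
  p(Y=0) = 2/5, H(X|Y=0) = 0.9183
  p(Y=1) = 3/5, H(X|Y=1) = 0.9911
H(X|Y) = 0.4000×0.9183 + 0.6000×0.9911 = 0.9620 bits


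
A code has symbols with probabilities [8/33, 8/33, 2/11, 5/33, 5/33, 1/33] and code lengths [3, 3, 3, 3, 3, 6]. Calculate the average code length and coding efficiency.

Average length L = Σ p_i × l_i = 3.0909 bits
Entropy H = 2.4162 bits
Efficiency η = H/L × 100% = 78.17%


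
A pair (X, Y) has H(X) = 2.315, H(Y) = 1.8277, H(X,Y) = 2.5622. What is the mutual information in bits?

I(X;Y) = H(X) + H(Y) - H(X,Y)
I(X;Y) = 2.315 + 1.8277 - 2.5622 = 1.5805 bits


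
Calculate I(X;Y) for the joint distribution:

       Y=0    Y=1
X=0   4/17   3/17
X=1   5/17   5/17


H(X) = 0.9774, H(Y) = 0.9975, H(X,Y) = 1.9713
I(X;Y) = H(X) + H(Y) - H(X,Y) = 0.0036 bits


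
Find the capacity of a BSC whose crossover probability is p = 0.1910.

For BSC with error probability p:
C = 1 - H(p) where H(p) is binary entropy
H(0.1910) = -0.1910 × log₂(0.1910) - 0.8090 × log₂(0.8090)
H(p) = 0.7036
C = 1 - 0.7036 = 0.2964 bits/use


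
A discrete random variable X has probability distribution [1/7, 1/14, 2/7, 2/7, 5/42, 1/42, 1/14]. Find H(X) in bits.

H(X) = -Σ p(x) log₂ p(x)
  -1/7 × log₂(1/7) = 0.4011
  -1/14 × log₂(1/14) = 0.2720
  -2/7 × log₂(2/7) = 0.5164
  -2/7 × log₂(2/7) = 0.5164
  -5/42 × log₂(5/42) = 0.3655
  -1/42 × log₂(1/42) = 0.1284
  -1/14 × log₂(1/14) = 0.2720
H(X) = 2.4716 bits


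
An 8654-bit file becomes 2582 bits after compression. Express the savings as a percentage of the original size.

Space savings = (1 - Compressed/Original) × 100%
= (1 - 2582/8654) × 100%
= 70.16%


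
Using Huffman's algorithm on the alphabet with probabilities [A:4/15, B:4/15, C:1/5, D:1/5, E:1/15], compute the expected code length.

Huffman tree construction:
Combine smallest probabilities repeatedly
Resulting codes:
  A: 01 (length 2)
  B: 10 (length 2)
  C: 111 (length 3)
  D: 00 (length 2)
  E: 110 (length 3)
Average length = Σ p(s) × length(s) = 2.2667 bits


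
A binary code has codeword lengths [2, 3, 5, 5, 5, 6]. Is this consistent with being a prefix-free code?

Kraft inequality: Σ 2^(-l_i) ≤ 1 for prefix-free code
Calculating: 2^(-2) + 2^(-3) + 2^(-5) + 2^(-5) + 2^(-5) + 2^(-6)
= 0.25 + 0.125 + 0.03125 + 0.03125 + 0.03125 + 0.015625
= 0.4844
Since 0.4844 ≤ 1, prefix-free code exists


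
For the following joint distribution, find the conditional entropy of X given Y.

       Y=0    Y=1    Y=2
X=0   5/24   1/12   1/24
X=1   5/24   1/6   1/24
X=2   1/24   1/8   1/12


H(X|Y) = Σ_y p(y) H(X|Y=y)
  p(Y=0) = 11/24, H(X|Y=0) = 1.3486
  p(Y=1) = 3/8, H(X|Y=1) = 1.5305
  p(Y=2) = 1/6, H(X|Y=2) = 1.5000
H(X|Y) = 0.4583×1.3486 + 0.3750×1.5305 + 0.1667×1.5000 = 1.4420 bits


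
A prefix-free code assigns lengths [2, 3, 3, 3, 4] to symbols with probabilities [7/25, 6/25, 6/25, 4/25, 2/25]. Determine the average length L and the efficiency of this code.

Average length L = Σ p_i × l_i = 2.8000 bits
Entropy H = 2.2170 bits
Efficiency η = H/L × 100% = 79.18%


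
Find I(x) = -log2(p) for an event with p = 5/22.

Information content I(x) = -log₂(p(x))
I = -log₂(5/22) = -log₂(0.2273)
I = 2.1375 bits


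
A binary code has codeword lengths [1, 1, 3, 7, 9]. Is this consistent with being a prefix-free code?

Kraft inequality: Σ 2^(-l_i) ≤ 1 for prefix-free code
Calculating: 2^(-1) + 2^(-1) + 2^(-3) + 2^(-7) + 2^(-9)
= 0.5 + 0.5 + 0.125 + 0.0078125 + 0.001953125
= 1.1348
Since 1.1348 > 1, prefix-free code does not exist


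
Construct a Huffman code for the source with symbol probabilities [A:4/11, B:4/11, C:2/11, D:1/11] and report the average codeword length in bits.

Huffman tree construction:
Combine smallest probabilities repeatedly
Resulting codes:
  A: 11 (length 2)
  B: 0 (length 1)
  C: 101 (length 3)
  D: 100 (length 3)
Average length = Σ p(s) × length(s) = 1.9091 bits


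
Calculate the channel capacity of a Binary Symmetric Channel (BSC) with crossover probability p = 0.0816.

For BSC with error probability p:
C = 1 - H(p) where H(p) is binary entropy
H(0.0816) = -0.0816 × log₂(0.0816) - 0.9184 × log₂(0.9184)
H(p) = 0.4078
C = 1 - 0.4078 = 0.5922 bits/use


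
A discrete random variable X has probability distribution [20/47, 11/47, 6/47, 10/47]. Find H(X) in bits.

H(X) = -Σ p(x) log₂ p(x)
  -20/47 × log₂(20/47) = 0.5245
  -11/47 × log₂(11/47) = 0.4904
  -6/47 × log₂(6/47) = 0.3791
  -10/47 × log₂(10/47) = 0.4750
H(X) = 1.8690 bits


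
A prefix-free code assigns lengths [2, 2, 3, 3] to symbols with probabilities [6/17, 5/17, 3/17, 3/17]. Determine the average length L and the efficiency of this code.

Average length L = Σ p_i × l_i = 2.3529 bits
Entropy H = 1.9328 bits
Efficiency η = H/L × 100% = 82.14%


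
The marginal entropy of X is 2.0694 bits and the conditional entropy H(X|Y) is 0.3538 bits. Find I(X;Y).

I(X;Y) = H(X) - H(X|Y)
I(X;Y) = 2.0694 - 0.3538 = 1.7156 bits


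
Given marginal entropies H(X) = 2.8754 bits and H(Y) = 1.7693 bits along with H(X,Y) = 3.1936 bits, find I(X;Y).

I(X;Y) = H(X) + H(Y) - H(X,Y)
I(X;Y) = 2.8754 + 1.7693 - 3.1936 = 1.4511 bits


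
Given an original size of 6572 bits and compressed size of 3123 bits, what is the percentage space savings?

Space savings = (1 - Compressed/Original) × 100%
= (1 - 3123/6572) × 100%
= 52.48%


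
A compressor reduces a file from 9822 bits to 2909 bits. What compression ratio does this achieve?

Compression ratio = Original / Compressed
= 9822 / 2909 = 3.38:1


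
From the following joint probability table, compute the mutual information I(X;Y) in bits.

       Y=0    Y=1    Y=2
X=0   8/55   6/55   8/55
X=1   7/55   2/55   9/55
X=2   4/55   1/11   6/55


H(X) = 1.5674, H(Y) = 1.5476, H(X,Y) = 3.0757
I(X;Y) = H(X) + H(Y) - H(X,Y) = 0.0392 bits


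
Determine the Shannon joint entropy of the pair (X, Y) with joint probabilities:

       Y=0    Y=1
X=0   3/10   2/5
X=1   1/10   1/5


H(X,Y) = -Σ p(x,y) log₂ p(x,y)
  p(0,0)=3/10: -0.3000 × log₂(0.3000) = 0.5211
  p(0,1)=2/5: -0.4000 × log₂(0.4000) = 0.5288
  p(1,0)=1/10: -0.1000 × log₂(0.1000) = 0.3322
  p(1,1)=1/5: -0.2000 × log₂(0.2000) = 0.4644
H(X,Y) = 1.8464 bits


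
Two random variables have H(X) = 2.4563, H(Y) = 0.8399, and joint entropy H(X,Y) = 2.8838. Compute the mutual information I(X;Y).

I(X;Y) = H(X) + H(Y) - H(X,Y)
I(X;Y) = 2.4563 + 0.8399 - 2.8838 = 0.4124 bits


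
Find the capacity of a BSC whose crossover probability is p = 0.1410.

For BSC with error probability p:
C = 1 - H(p) where H(p) is binary entropy
H(0.1410) = -0.1410 × log₂(0.1410) - 0.8590 × log₂(0.8590)
H(p) = 0.5869
C = 1 - 0.5869 = 0.4131 bits/use


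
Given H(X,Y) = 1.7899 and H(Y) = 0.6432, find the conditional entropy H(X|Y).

Chain rule: H(X,Y) = H(X|Y) + H(Y)
H(X|Y) = H(X,Y) - H(Y) = 1.7899 - 0.6432 = 1.1467 bits


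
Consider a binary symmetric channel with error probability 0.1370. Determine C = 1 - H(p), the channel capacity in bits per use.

For BSC with error probability p:
C = 1 - H(p) where H(p) is binary entropy
H(0.1370) = -0.1370 × log₂(0.1370) - 0.8630 × log₂(0.8630)
H(p) = 0.5763
C = 1 - 0.5763 = 0.4237 bits/use


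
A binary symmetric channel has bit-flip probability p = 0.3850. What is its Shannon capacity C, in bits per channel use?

For BSC with error probability p:
C = 1 - H(p) where H(p) is binary entropy
H(0.3850) = -0.3850 × log₂(0.3850) - 0.6150 × log₂(0.6150)
H(p) = 0.9615
C = 1 - 0.9615 = 0.0385 bits/use


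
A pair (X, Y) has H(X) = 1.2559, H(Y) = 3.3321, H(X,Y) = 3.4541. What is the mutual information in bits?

I(X;Y) = H(X) + H(Y) - H(X,Y)
I(X;Y) = 1.2559 + 3.3321 - 3.4541 = 1.1339 bits


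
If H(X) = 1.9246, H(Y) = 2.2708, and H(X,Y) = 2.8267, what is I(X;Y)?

I(X;Y) = H(X) + H(Y) - H(X,Y)
I(X;Y) = 1.9246 + 2.2708 - 2.8267 = 1.3687 bits


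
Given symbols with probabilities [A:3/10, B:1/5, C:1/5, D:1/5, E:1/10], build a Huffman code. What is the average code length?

Huffman tree construction:
Combine smallest probabilities repeatedly
Resulting codes:
  A: 10 (length 2)
  B: 111 (length 3)
  C: 00 (length 2)
  D: 01 (length 2)
  E: 110 (length 3)
Average length = Σ p(s) × length(s) = 2.3000 bits


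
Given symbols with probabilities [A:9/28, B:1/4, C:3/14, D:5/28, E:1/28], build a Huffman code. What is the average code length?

Huffman tree construction:
Combine smallest probabilities repeatedly
Resulting codes:
  A: 11 (length 2)
  B: 10 (length 2)
  C: 00 (length 2)
  D: 011 (length 3)
  E: 010 (length 3)
Average length = Σ p(s) × length(s) = 2.2143 bits


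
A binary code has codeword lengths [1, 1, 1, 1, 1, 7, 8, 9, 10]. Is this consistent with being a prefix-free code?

Kraft inequality: Σ 2^(-l_i) ≤ 1 for prefix-free code
Calculating: 2^(-1) + 2^(-1) + 2^(-1) + 2^(-1) + 2^(-1) + 2^(-7) + 2^(-8) + 2^(-9) + 2^(-10)
= 0.5 + 0.5 + 0.5 + 0.5 + 0.5 + 0.0078125 + 0.00390625 + 0.001953125 + 0.0009765625
= 2.5146
Since 2.5146 > 1, prefix-free code does not exist


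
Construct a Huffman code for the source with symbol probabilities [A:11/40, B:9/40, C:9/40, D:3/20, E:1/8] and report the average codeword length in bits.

Huffman tree construction:
Combine smallest probabilities repeatedly
Resulting codes:
  A: 10 (length 2)
  B: 00 (length 2)
  C: 01 (length 2)
  D: 111 (length 3)
  E: 110 (length 3)
Average length = Σ p(s) × length(s) = 2.2750 bits


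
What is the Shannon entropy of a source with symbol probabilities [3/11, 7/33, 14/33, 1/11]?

H(X) = -Σ p(x) log₂ p(x)
  -3/11 × log₂(3/11) = 0.5112
  -7/33 × log₂(7/33) = 0.4745
  -14/33 × log₂(14/33) = 0.5248
  -1/11 × log₂(1/11) = 0.3145
H(X) = 1.8250 bits


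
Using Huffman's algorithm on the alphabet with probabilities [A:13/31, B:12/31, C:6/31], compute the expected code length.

Huffman tree construction:
Combine smallest probabilities repeatedly
Resulting codes:
  A: 0 (length 1)
  B: 11 (length 2)
  C: 10 (length 2)
Average length = Σ p(s) × length(s) = 1.5806 bits


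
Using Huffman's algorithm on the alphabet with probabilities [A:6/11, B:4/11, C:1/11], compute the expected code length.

Huffman tree construction:
Combine smallest probabilities repeatedly
Resulting codes:
  A: 1 (length 1)
  B: 01 (length 2)
  C: 00 (length 2)
Average length = Σ p(s) × length(s) = 1.4545 bits


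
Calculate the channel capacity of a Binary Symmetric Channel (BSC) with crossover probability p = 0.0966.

For BSC with error probability p:
C = 1 - H(p) where H(p) is binary entropy
H(0.0966) = -0.0966 × log₂(0.0966) - 0.9034 × log₂(0.9034)
H(p) = 0.4581
C = 1 - 0.4581 = 0.5419 bits/use


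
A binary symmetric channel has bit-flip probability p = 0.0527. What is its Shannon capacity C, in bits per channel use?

For BSC with error probability p:
C = 1 - H(p) where H(p) is binary entropy
H(0.0527) = -0.0527 × log₂(0.0527) - 0.9473 × log₂(0.9473)
H(p) = 0.2978
C = 1 - 0.2978 = 0.7022 bits/use


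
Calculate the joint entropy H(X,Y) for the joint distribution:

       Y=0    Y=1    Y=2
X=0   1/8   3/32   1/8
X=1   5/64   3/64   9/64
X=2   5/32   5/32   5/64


H(X,Y) = -Σ p(x,y) log₂ p(x,y)
  p(0,0)=1/8: -0.1250 × log₂(0.1250) = 0.3750
  p(0,1)=3/32: -0.0938 × log₂(0.0938) = 0.3202
  p(0,2)=1/8: -0.1250 × log₂(0.1250) = 0.3750
  p(1,0)=5/64: -0.0781 × log₂(0.0781) = 0.2873
  p(1,1)=3/64: -0.0469 × log₂(0.0469) = 0.2070
  p(1,2)=9/64: -0.1406 × log₂(0.1406) = 0.3980
  p(2,0)=5/32: -0.1562 × log₂(0.1562) = 0.4184
  p(2,1)=5/32: -0.1562 × log₂(0.1562) = 0.4184
  p(2,2)=5/64: -0.0781 × log₂(0.0781) = 0.2873
H(X,Y) = 3.0867 bits


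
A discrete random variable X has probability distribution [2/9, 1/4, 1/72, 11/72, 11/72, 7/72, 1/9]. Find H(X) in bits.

H(X) = -Σ p(x) log₂ p(x)
  -2/9 × log₂(2/9) = 0.4822
  -1/4 × log₂(1/4) = 0.5000
  -1/72 × log₂(1/72) = 0.0857
  -11/72 × log₂(11/72) = 0.4141
  -11/72 × log₂(11/72) = 0.4141
  -7/72 × log₂(7/72) = 0.3269
  -1/9 × log₂(1/9) = 0.3522
H(X) = 2.5752 bits


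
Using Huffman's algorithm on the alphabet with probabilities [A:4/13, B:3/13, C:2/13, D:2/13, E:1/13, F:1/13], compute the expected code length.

Huffman tree construction:
Combine smallest probabilities repeatedly
Resulting codes:
  A: 10 (length 2)
  B: 01 (length 2)
  C: 110 (length 3)
  D: 111 (length 3)
  E: 000 (length 3)
  F: 001 (length 3)
Average length = Σ p(s) × length(s) = 2.4615 bits


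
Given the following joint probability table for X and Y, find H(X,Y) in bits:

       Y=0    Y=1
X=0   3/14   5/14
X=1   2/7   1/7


H(X,Y) = -Σ p(x,y) log₂ p(x,y)
  p(0,0)=3/14: -0.2143 × log₂(0.2143) = 0.4762
  p(0,1)=5/14: -0.3571 × log₂(0.3571) = 0.5305
  p(1,0)=2/7: -0.2857 × log₂(0.2857) = 0.5164
  p(1,1)=1/7: -0.1429 × log₂(0.1429) = 0.4011
H(X,Y) = 1.9242 bits


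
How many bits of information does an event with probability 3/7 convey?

Information content I(x) = -log₂(p(x))
I = -log₂(3/7) = -log₂(0.4286)
I = 1.2224 bits


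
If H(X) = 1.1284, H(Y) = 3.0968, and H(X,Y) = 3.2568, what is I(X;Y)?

I(X;Y) = H(X) + H(Y) - H(X,Y)
I(X;Y) = 1.1284 + 3.0968 - 3.2568 = 0.9684 bits


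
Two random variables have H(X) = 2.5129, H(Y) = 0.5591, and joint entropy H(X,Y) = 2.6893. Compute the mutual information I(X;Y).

I(X;Y) = H(X) + H(Y) - H(X,Y)
I(X;Y) = 2.5129 + 0.5591 - 2.6893 = 0.3827 bits


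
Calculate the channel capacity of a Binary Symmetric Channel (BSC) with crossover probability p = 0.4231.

For BSC with error probability p:
C = 1 - H(p) where H(p) is binary entropy
H(0.4231) = -0.4231 × log₂(0.4231) - 0.5769 × log₂(0.5769)
H(p) = 0.9829
C = 1 - 0.9829 = 0.0171 bits/use


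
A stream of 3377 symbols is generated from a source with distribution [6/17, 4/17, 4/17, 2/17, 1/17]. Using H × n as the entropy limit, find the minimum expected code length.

Entropy H = 2.1163 bits/symbol
Minimum bits = H × n = 2.1163 × 3377
= 7146.74 bits


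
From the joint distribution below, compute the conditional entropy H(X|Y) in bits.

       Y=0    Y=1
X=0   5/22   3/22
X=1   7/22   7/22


H(X|Y) = Σ_y p(y) H(X|Y=y)
  p(Y=0) = 6/11, H(X|Y=0) = 0.9799
  p(Y=1) = 5/11, H(X|Y=1) = 0.8813
H(X|Y) = 0.5455×0.9799 + 0.4545×0.8813 = 0.9351 bits
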